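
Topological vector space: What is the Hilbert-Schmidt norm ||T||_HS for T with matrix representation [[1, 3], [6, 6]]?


The Hilbert-Schmidt norm is sqrt(sum of squares of all entries).
Sum of squares = 1^2 + 3^2 + 6^2 + 6^2
= 1 + 9 + 36 + 36 = 82
||T||_HS = sqrt(82) = 9.0554

9.0554


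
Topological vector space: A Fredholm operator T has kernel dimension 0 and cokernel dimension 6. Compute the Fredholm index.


The Fredholm index is defined as ind(T) = dim(ker T) - dim(coker T)
= 0 - 6
= -6

-6


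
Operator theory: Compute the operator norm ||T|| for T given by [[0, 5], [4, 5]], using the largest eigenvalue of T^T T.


A^T A = [[16, 20], [20, 50]]
trace(A^T A) = 66, det(A^T A) = 400
discriminant = 66^2 - 4*400 = 2756
Largest eigenvalue of A^T A = (trace + sqrt(disc))/2 = 59.2488
||T|| = sqrt(59.2488) = 7.6973

7.6973


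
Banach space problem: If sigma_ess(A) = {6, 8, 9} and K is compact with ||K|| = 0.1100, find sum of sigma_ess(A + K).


By Weyl's theorem, the essential spectrum is invariant under compact perturbations.
sigma_ess(A + K) = sigma_ess(A) = {6, 8, 9}
Sum = 6 + 8 + 9 = 23

23


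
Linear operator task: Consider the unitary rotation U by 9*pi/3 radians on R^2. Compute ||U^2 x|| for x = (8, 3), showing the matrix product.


U is a rotation by theta = 9*pi/3
U^2 = rotation by 2*theta = 18*pi/3 = 0*pi/3 (mod 2*pi)
cos(0*pi/3) = 1.0000, sin(0*pi/3) = 0.0000
U^2 x = (1.0000 * 8 - 0.0000 * 3, 0.0000 * 8 + 1.0000 * 3)
= (8.0000, 3.0000)
||U^2 x|| = sqrt(8.0000^2 + 3.0000^2) = sqrt(73.0000) = 8.5440

8.5440


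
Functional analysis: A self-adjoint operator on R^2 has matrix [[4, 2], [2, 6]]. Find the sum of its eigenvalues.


For a self-adjoint (symmetric) matrix, the eigenvalues are real.
The sum of eigenvalues equals the trace of the matrix.
trace = 4 + 6 = 10

10


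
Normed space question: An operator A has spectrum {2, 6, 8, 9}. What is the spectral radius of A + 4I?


Spectrum of A + 4I = {6, 10, 12, 13}
Spectral radius = max |lambda| over the shifted spectrum
= max(6, 10, 12, 13) = 13

13


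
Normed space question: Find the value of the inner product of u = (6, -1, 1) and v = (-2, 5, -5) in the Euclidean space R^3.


Computing the standard inner product <u, v> = sum u_i * v_i
= 6*-2 + -1*5 + 1*-5
= -12 + -5 + -5
= -22

-22


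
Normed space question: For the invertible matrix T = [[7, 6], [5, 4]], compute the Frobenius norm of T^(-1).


det(T) = 7*4 - 6*5 = -2
T^(-1) = (1/-2) * [[4, -6], [-5, 7]] = [[-2.0000, 3.0000], [2.5000, -3.5000]]
||T^(-1)||_F^2 = (-2.0000)^2 + 3.0000^2 + 2.5000^2 + (-3.5000)^2 = 31.5000
||T^(-1)||_F = sqrt(31.5000) = 5.6125

5.6125


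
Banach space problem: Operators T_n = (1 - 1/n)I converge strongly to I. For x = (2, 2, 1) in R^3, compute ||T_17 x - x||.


T_17 x - x = (1 - 1/17)x - x = -x/17
||x|| = sqrt(9) = 3.0000
||T_17 x - x|| = ||x||/17 = 3.0000/17 = 0.1765

0.1765


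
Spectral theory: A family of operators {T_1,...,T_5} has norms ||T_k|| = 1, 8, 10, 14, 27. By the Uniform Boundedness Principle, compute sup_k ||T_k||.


By the Uniform Boundedness Principle, the supremum of norms is finite.
sup_k ||T_k|| = max(1, 8, 10, 14, 27) = 27

27


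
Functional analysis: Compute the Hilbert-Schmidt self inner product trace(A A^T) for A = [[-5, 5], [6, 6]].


trace(A * A^T) = sum of squares of all entries
= (-5)^2 + 5^2 + 6^2 + 6^2
= 25 + 25 + 36 + 36
= 122

122


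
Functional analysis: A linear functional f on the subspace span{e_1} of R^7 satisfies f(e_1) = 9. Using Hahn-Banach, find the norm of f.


The norm of f is given by ||f|| = sup_{||x||=1} |f(x)|.
On span{e_1}, ||e_1|| = 1, so ||f|| = |f(e_1)| / ||e_1||
= |9| / 1 = 9.0000

9.0000


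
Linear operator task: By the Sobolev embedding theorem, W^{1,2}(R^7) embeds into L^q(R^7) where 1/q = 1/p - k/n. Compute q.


Using the Sobolev embedding formula: 1/q = 1/p - k/n
1/q = 1/2 - 1/7 = 5/14
q = 1/(5/14) = 14/5 = 2.8000

2.8000


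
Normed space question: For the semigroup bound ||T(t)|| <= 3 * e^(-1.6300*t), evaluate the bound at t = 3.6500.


||T(3.6500)|| <= 3 * exp(-1.6300 * 3.6500)
= 3 * exp(-5.9495)
= 3 * 0.0026
= 0.0078

0.0078


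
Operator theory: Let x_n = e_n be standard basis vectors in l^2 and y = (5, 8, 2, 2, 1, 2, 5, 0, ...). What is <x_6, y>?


x_6 = e_6 is the standard basis vector with 1 in position 6.
<x_6, y> = y_6 = 2
As n -> infinity, <x_n, y> -> 0, confirming weak convergence of (x_n) to 0.

2


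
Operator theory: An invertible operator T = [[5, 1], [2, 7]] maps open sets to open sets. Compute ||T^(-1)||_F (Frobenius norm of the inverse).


det(T) = 5*7 - 1*2 = 33
T^(-1) = (1/33) * [[7, -1], [-2, 5]] = [[0.2121, -0.0303], [-0.0606, 0.1515]]
||T^(-1)||_F^2 = 0.2121^2 + (-0.0303)^2 + (-0.0606)^2 + 0.1515^2 = 0.0725
||T^(-1)||_F = sqrt(0.0725) = 0.2693

0.2693


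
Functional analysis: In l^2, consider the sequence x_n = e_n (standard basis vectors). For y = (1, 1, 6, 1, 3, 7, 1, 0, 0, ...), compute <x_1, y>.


x_1 = e_1 is the standard basis vector with 1 in position 1.
<x_1, y> = y_1 = 1
As n -> infinity, <x_n, y> -> 0, confirming weak convergence of (x_n) to 0.

1


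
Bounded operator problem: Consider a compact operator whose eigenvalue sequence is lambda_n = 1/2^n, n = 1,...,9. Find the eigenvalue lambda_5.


The eigenvalue formula gives lambda_5 = 1/2^5
= 1/32
= 0.0312

0.0312


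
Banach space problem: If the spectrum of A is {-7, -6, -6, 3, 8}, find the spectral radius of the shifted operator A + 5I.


Spectrum of A + 5I = {-2, -1, -1, 8, 13}
Spectral radius = max |lambda| over the shifted spectrum
= max(2, 1, 1, 8, 13) = 13

13


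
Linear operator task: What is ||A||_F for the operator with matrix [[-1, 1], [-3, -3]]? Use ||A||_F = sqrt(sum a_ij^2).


||A||_F^2 = sum a_ij^2
= (-1)^2 + 1^2 + (-3)^2 + (-3)^2
= 1 + 1 + 9 + 9 = 20
||A||_F = sqrt(20) = 4.4721

4.4721


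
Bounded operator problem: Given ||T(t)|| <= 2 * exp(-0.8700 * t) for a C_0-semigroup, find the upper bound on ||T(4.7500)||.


||T(4.7500)|| <= 2 * exp(-0.8700 * 4.7500)
= 2 * exp(-4.1325)
= 2 * 0.0160
= 0.0321

0.0321


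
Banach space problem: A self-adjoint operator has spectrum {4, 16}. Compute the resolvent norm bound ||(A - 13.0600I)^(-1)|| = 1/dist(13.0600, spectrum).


dist(13.0600, {4, 16}) = min(|13.0600 - 4|, |13.0600 - 16|)
= min(9.0600, 2.9400) = 2.9400
Resolvent bound = 1/2.9400 = 0.3401

0.3401


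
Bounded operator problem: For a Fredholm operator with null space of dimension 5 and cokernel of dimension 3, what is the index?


The Fredholm index is defined as ind(T) = dim(ker T) - dim(coker T)
= 5 - 3
= 2

2


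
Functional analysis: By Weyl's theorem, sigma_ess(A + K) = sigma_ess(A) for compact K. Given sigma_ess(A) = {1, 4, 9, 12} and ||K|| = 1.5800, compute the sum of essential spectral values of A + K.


By Weyl's theorem, the essential spectrum is invariant under compact perturbations.
sigma_ess(A + K) = sigma_ess(A) = {1, 4, 9, 12}
Sum = 1 + 4 + 9 + 12 = 26

26


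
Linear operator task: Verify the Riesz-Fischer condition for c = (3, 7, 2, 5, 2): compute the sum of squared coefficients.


sum |c_n|^2 = 3^2 + 7^2 + 2^2 + 5^2 + 2^2
= 9 + 49 + 4 + 25 + 4
= 91

91


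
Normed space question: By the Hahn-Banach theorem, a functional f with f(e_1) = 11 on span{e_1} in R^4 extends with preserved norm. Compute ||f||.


The norm of f is given by ||f|| = sup_{||x||=1} |f(x)|.
On span{e_1}, ||e_1|| = 1, so ||f|| = |f(e_1)| / ||e_1||
= |11| / 1 = 11.0000

11.0000


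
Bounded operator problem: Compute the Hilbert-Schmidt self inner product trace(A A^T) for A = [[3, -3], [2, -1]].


trace(A * A^T) = sum of squares of all entries
= 3^2 + (-3)^2 + 2^2 + (-1)^2
= 9 + 9 + 4 + 1
= 23

23


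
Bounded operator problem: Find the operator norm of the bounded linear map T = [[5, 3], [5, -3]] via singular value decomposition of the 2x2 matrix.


A^T A = [[50, 0], [0, 18]]
trace(A^T A) = 68, det(A^T A) = 900
discriminant = 68^2 - 4*900 = 1024
Largest eigenvalue of A^T A = (trace + sqrt(disc))/2 = 50.0000
||T|| = sqrt(50.0000) = 7.0711

7.0711


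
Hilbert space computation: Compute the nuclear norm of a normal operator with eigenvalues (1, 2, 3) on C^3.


For a normal operator, singular values equal |eigenvalues|.
Trace norm = sum |lambda_i| = 1 + 2 + 3
= 6

6


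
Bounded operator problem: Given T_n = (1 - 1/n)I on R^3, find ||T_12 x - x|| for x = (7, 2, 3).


T_12 x - x = (1 - 1/12)x - x = -x/12
||x|| = sqrt(62) = 7.8740
||T_12 x - x|| = ||x||/12 = 7.8740/12 = 0.6562

0.6562


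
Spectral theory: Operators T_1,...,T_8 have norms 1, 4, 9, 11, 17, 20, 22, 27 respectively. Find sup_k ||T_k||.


By the Uniform Boundedness Principle, the supremum of norms is finite.
sup_k ||T_k|| = max(1, 4, 9, 11, 17, 20, 22, 27) = 27

27


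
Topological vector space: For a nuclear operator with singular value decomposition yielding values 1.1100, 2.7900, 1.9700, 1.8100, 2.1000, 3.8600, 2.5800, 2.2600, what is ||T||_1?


The nuclear norm is the sum of all singular values.
||T||_1 = 1.1100 + 2.7900 + 1.9700 + 1.8100 + 2.1000 + 3.8600 + 2.5800 + 2.2600
= 18.4800

18.4800


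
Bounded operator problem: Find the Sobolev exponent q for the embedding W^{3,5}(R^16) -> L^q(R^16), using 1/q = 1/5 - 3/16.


Using the Sobolev embedding formula: 1/q = 1/p - k/n
1/q = 1/5 - 3/16 = 1/80
q = 1/(1/80) = 80

80.0000


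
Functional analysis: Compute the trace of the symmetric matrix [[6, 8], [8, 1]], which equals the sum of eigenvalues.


For a self-adjoint (symmetric) matrix, the eigenvalues are real.
The sum of eigenvalues equals the trace of the matrix.
trace = 6 + 1 = 7

7


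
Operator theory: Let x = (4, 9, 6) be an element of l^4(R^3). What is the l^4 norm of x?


The l^4 norm = (sum |x_i|^4)^(1/4)
Sum of 4th powers = 256 + 6561 + 1296 = 8113
||x||_4 = (8113)^(1/4) = 9.4906

9.4906


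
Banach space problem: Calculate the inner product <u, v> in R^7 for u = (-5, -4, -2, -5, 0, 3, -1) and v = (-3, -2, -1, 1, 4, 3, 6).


Computing the standard inner product <u, v> = sum u_i * v_i
= -5*-3 + -4*-2 + -2*-1 + -5*1 + 0*4 + 3*3 + -1*6
= 15 + 8 + 2 + -5 + 0 + 9 + -6
= 23

23


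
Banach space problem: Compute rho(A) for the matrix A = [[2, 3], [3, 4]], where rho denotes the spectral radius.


For a 2x2 matrix, eigenvalues satisfy lambda^2 - (trace)*lambda + det = 0
trace = 2 + 4 = 6
det = 2*4 - 3*3 = -1
discriminant = 6^2 - 4*(-1) = 40
spectral radius = max |eigenvalue| = 6.1623

6.1623


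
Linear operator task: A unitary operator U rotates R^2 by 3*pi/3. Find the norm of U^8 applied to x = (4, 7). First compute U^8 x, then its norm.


U is a rotation by theta = 3*pi/3
U^8 = rotation by 8*theta = 24*pi/3 = 0*pi/3 (mod 2*pi)
cos(0*pi/3) = 1.0000, sin(0*pi/3) = 0.0000
U^8 x = (1.0000 * 4 - 0.0000 * 7, 0.0000 * 4 + 1.0000 * 7)
= (4.0000, 7.0000)
||U^8 x|| = sqrt(4.0000^2 + 7.0000^2) = sqrt(65.0000) = 8.0623

8.0623


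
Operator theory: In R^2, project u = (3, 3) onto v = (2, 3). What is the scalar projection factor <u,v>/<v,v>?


Computing <u,v> = 3*2 + 3*3 = 15
Computing <v,v> = 2^2 + 3^2 = 13
Projection coefficient = 15/13 = 1.1538

1.1538


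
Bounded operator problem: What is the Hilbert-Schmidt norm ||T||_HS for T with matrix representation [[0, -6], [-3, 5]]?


The Hilbert-Schmidt norm is sqrt(sum of squares of all entries).
Sum of squares = 0^2 + (-6)^2 + (-3)^2 + 5^2
= 0 + 36 + 9 + 25 = 70
||T||_HS = sqrt(70) = 8.3666

8.3666


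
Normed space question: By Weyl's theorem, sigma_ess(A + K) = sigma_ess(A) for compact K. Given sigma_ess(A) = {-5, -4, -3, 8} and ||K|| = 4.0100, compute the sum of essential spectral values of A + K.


By Weyl's theorem, the essential spectrum is invariant under compact perturbations.
sigma_ess(A + K) = sigma_ess(A) = {-5, -4, -3, 8}
Sum = -5 + -4 + -3 + 8 = -4

-4


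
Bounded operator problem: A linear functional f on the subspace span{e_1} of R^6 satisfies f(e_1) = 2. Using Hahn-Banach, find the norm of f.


The norm of f is given by ||f|| = sup_{||x||=1} |f(x)|.
On span{e_1}, ||e_1|| = 1, so ||f|| = |f(e_1)| / ||e_1||
= |2| / 1 = 2.0000

2.0000


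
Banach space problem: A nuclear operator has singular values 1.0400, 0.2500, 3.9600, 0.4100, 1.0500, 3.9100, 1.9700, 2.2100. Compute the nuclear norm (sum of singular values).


The nuclear norm is the sum of all singular values.
||T||_1 = 1.0400 + 0.2500 + 3.9600 + 0.4100 + 1.0500 + 3.9100 + 1.9700 + 2.2100
= 14.8000

14.8000


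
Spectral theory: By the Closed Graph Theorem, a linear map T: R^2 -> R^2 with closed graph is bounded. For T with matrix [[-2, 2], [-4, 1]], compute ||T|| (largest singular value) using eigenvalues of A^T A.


A^T A = [[20, -8], [-8, 5]]
trace(A^T A) = 25, det(A^T A) = 36
discriminant = 25^2 - 4*36 = 481
Largest eigenvalue of A^T A = (trace + sqrt(disc))/2 = 23.4659
||T|| = sqrt(23.4659) = 4.8442

4.8442


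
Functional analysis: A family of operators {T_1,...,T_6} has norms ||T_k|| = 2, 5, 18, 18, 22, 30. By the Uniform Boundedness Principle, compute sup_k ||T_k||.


By the Uniform Boundedness Principle, the supremum of norms is finite.
sup_k ||T_k|| = max(2, 5, 18, 18, 22, 30) = 30

30


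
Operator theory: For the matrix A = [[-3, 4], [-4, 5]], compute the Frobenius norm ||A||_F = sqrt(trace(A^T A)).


||A||_F^2 = sum a_ij^2
= (-3)^2 + 4^2 + (-4)^2 + 5^2
= 9 + 16 + 16 + 25 = 66
||A||_F = sqrt(66) = 8.1240

8.1240


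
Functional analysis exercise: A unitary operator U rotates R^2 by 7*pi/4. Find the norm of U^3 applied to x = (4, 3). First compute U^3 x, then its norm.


U is a rotation by theta = 7*pi/4
U^3 = rotation by 3*theta = 21*pi/4 = 5*pi/4 (mod 2*pi)
cos(5*pi/4) = -0.7071, sin(5*pi/4) = -0.7071
U^3 x = (-0.7071 * 4 - -0.7071 * 3, -0.7071 * 4 + -0.7071 * 3)
= (-0.7071, -4.9497)
||U^3 x|| = sqrt((-0.7071)^2 + (-4.9497)^2) = sqrt(25.0000) = 5.0000

5.0000


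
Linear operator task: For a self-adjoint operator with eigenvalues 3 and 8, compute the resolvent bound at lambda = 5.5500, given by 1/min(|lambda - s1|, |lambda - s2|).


dist(5.5500, {3, 8}) = min(|5.5500 - 3|, |5.5500 - 8|)
= min(2.5500, 2.4500) = 2.4500
Resolvent bound = 1/2.4500 = 0.4082

0.4082


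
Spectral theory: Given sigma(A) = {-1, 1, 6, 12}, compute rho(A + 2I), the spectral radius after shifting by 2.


Spectrum of A + 2I = {1, 3, 8, 14}
Spectral radius = max |lambda| over the shifted spectrum
= max(1, 3, 8, 14) = 14

14


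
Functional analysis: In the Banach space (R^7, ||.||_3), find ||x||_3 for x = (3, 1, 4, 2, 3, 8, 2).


The l^3 norm = (sum |x_i|^3)^(1/3)
Sum of 3th powers = 27 + 1 + 64 + 8 + 27 + 512 + 8 = 647
||x||_3 = (647)^(1/3) = 8.6490

8.6490


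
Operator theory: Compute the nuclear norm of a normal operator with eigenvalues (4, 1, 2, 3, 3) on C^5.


For a normal operator, singular values equal |eigenvalues|.
Trace norm = sum |lambda_i| = 4 + 1 + 2 + 3 + 3
= 13

13


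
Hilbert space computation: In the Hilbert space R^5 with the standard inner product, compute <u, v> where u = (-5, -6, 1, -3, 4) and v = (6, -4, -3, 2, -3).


Computing the standard inner product <u, v> = sum u_i * v_i
= -5*6 + -6*-4 + 1*-3 + -3*2 + 4*-3
= -30 + 24 + -3 + -6 + -12
= -27

-27


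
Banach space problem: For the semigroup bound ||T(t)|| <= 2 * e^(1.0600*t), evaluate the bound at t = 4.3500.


||T(4.3500)|| <= 2 * exp(1.0600 * 4.3500)
= 2 * exp(4.6110)
= 2 * 100.5847
= 201.1694

201.1694


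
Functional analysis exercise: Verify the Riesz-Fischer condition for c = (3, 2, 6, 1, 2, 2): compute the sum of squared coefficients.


sum |c_n|^2 = 3^2 + 2^2 + 6^2 + 1^2 + 2^2 + 2^2
= 9 + 4 + 36 + 1 + 4 + 4
= 58

58


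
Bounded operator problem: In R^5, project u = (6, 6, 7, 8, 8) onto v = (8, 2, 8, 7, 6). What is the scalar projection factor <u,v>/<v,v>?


Computing <u,v> = 6*8 + 6*2 + 7*8 + 8*7 + 8*6 = 220
Computing <v,v> = 8^2 + 2^2 + 8^2 + 7^2 + 6^2 = 217
Projection coefficient = 220/217 = 1.0138

1.0138


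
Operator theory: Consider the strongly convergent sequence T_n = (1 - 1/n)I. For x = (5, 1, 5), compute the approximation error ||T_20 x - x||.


T_20 x - x = (1 - 1/20)x - x = -x/20
||x|| = sqrt(51) = 7.1414
||T_20 x - x|| = ||x||/20 = 7.1414/20 = 0.3571

0.3571


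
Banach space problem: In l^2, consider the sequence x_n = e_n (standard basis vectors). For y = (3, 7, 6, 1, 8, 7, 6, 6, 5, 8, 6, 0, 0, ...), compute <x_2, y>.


x_2 = e_2 is the standard basis vector with 1 in position 2.
<x_2, y> = y_2 = 7
As n -> infinity, <x_n, y> -> 0, confirming weak convergence of (x_n) to 0.

7


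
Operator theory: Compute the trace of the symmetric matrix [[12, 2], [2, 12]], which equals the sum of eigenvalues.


For a self-adjoint (symmetric) matrix, the eigenvalues are real.
The sum of eigenvalues equals the trace of the matrix.
trace = 12 + 12 = 24

24


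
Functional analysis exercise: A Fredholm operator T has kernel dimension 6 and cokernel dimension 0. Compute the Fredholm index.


The Fredholm index is defined as ind(T) = dim(ker T) - dim(coker T)
= 6 - 0
= 6

6


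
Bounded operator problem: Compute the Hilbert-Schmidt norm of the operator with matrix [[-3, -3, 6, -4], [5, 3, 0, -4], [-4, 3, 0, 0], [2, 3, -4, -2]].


The Hilbert-Schmidt norm is sqrt(sum of squares of all entries).
Sum of squares = (-3)^2 + (-3)^2 + 6^2 + (-4)^2 + 5^2 + 3^2 + 0^2 + (-4)^2 + (-4)^2 + 3^2 + 0^2 + 0^2 + 2^2 + 3^2 + (-4)^2 + (-2)^2
= 9 + 9 + 36 + 16 + 25 + 9 + 0 + 16 + 16 + 9 + 0 + 0 + 4 + 9 + 16 + 4 = 178
||T||_HS = sqrt(178) = 13.3417

13.3417


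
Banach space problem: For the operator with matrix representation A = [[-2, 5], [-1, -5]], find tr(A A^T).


trace(A * A^T) = sum of squares of all entries
= (-2)^2 + 5^2 + (-1)^2 + (-5)^2
= 4 + 25 + 1 + 25
= 55

55


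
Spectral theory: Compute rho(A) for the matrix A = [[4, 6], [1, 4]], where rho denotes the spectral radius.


For a 2x2 matrix, eigenvalues satisfy lambda^2 - (trace)*lambda + det = 0
trace = 4 + 4 = 8
det = 4*4 - 6*1 = 10
discriminant = 8^2 - 4*(10) = 24
spectral radius = max |eigenvalue| = 6.4495

6.4495


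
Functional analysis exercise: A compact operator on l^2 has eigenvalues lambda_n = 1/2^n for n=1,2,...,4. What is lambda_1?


The eigenvalue formula gives lambda_1 = 1/2^1
= 1/2
= 0.5000

0.5000


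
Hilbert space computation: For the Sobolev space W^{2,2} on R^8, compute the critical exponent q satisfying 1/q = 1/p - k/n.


Using the Sobolev embedding formula: 1/q = 1/p - k/n
1/q = 1/2 - 2/8 = 1/4
q = 1/(1/4) = 4

4.0000


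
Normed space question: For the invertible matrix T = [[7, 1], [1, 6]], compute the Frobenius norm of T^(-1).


det(T) = 7*6 - 1*1 = 41
T^(-1) = (1/41) * [[6, -1], [-1, 7]] = [[0.1463, -0.0244], [-0.0244, 0.1707]]
||T^(-1)||_F^2 = 0.1463^2 + (-0.0244)^2 + (-0.0244)^2 + 0.1707^2 = 0.0518
||T^(-1)||_F = sqrt(0.0518) = 0.2275

0.2275


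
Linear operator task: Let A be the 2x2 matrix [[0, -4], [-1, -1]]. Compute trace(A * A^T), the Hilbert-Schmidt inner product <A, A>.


trace(A * A^T) = sum of squares of all entries
= 0^2 + (-4)^2 + (-1)^2 + (-1)^2
= 0 + 16 + 1 + 1
= 18

18


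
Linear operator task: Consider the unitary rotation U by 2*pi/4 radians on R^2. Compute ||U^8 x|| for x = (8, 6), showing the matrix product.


U is a rotation by theta = 2*pi/4
U^8 = rotation by 8*theta = 16*pi/4 = 0*pi/4 (mod 2*pi)
cos(0*pi/4) = 1.0000, sin(0*pi/4) = 0.0000
U^8 x = (1.0000 * 8 - 0.0000 * 6, 0.0000 * 8 + 1.0000 * 6)
= (8.0000, 6.0000)
||U^8 x|| = sqrt(8.0000^2 + 6.0000^2) = sqrt(100.0000) = 10.0000

10.0000


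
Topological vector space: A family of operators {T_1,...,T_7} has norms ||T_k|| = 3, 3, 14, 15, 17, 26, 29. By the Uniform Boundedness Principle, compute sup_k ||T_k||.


By the Uniform Boundedness Principle, the supremum of norms is finite.
sup_k ||T_k|| = max(3, 3, 14, 15, 17, 26, 29) = 29

29


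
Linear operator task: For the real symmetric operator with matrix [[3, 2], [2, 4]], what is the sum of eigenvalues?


For a self-adjoint (symmetric) matrix, the eigenvalues are real.
The sum of eigenvalues equals the trace of the matrix.
trace = 3 + 4 = 7

7


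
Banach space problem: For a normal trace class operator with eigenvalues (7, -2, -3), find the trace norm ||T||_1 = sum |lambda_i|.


For a normal operator, singular values equal |eigenvalues|.
Trace norm = sum |lambda_i| = 7 + 2 + 3
= 12

12


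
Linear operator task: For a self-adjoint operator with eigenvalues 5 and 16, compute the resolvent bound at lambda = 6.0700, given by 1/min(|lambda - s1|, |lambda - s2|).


dist(6.0700, {5, 16}) = min(|6.0700 - 5|, |6.0700 - 16|)
= min(1.0700, 9.9300) = 1.0700
Resolvent bound = 1/1.0700 = 0.9346

0.9346


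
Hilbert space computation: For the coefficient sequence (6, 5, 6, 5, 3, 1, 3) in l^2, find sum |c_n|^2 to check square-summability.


sum |c_n|^2 = 6^2 + 5^2 + 6^2 + 5^2 + 3^2 + 1^2 + 3^2
= 36 + 25 + 36 + 25 + 9 + 1 + 9
= 141

141


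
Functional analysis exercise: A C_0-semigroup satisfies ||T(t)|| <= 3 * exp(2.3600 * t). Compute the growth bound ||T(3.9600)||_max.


||T(3.9600)|| <= 3 * exp(2.3600 * 3.9600)
= 3 * exp(9.3456)
= 3 * 11448.3398
= 34345.0193

34345.0193


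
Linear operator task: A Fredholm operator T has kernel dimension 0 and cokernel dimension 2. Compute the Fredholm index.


The Fredholm index is defined as ind(T) = dim(ker T) - dim(coker T)
= 0 - 2
= -2

-2


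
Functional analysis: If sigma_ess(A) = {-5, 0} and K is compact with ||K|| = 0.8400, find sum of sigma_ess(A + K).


By Weyl's theorem, the essential spectrum is invariant under compact perturbations.
sigma_ess(A + K) = sigma_ess(A) = {-5, 0}
Sum = -5 + 0 = -5

-5


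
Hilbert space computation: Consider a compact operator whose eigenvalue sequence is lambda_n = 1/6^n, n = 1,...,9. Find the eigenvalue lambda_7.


The eigenvalue formula gives lambda_7 = 1/6^7
= 1/279936
= 3.5722e-06

3.5722e-06


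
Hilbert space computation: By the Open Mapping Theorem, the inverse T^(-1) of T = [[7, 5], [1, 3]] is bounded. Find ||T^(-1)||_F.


det(T) = 7*3 - 5*1 = 16
T^(-1) = (1/16) * [[3, -5], [-1, 7]] = [[0.1875, -0.3125], [-0.0625, 0.4375]]
||T^(-1)||_F^2 = 0.1875^2 + (-0.3125)^2 + (-0.0625)^2 + 0.4375^2 = 0.3281
||T^(-1)||_F = sqrt(0.3281) = 0.5728

0.5728


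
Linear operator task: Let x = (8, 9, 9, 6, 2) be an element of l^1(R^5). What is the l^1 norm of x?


The l^1 norm equals the sum of absolute values of all components.
||x||_1 = 8 + 9 + 9 + 6 + 2
= 34

34.0000


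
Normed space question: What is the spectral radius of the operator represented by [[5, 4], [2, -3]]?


For a 2x2 matrix, eigenvalues satisfy lambda^2 - (trace)*lambda + det = 0
trace = 5 + -3 = 2
det = 5*-3 - 4*2 = -23
discriminant = 2^2 - 4*(-23) = 96
spectral radius = max |eigenvalue| = 5.8990

5.8990


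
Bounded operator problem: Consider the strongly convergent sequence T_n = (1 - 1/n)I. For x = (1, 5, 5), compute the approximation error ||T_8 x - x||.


T_8 x - x = (1 - 1/8)x - x = -x/8
||x|| = sqrt(51) = 7.1414
||T_8 x - x|| = ||x||/8 = 7.1414/8 = 0.8927

0.8927


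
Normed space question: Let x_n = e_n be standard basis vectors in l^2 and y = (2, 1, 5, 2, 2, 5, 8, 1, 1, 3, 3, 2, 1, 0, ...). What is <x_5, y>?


x_5 = e_5 is the standard basis vector with 1 in position 5.
<x_5, y> = y_5 = 2
As n -> infinity, <x_n, y> -> 0, confirming weak convergence of (x_n) to 0.

2


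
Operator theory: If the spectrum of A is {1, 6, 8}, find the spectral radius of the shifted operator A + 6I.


Spectrum of A + 6I = {7, 12, 14}
Spectral radius = max |lambda| over the shifted spectrum
= max(7, 12, 14) = 14

14


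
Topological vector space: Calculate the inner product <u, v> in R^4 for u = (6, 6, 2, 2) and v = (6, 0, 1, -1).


Computing the standard inner product <u, v> = sum u_i * v_i
= 6*6 + 6*0 + 2*1 + 2*-1
= 36 + 0 + 2 + -2
= 36

36


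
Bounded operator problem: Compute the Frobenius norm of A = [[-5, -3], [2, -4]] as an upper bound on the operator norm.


||A||_F^2 = sum a_ij^2
= (-5)^2 + (-3)^2 + 2^2 + (-4)^2
= 25 + 9 + 4 + 16 = 54
||A||_F = sqrt(54) = 7.3485

7.3485


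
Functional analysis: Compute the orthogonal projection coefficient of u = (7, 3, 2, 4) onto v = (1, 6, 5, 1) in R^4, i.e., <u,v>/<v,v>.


Computing <u,v> = 7*1 + 3*6 + 2*5 + 4*1 = 39
Computing <v,v> = 1^2 + 6^2 + 5^2 + 1^2 = 63
Projection coefficient = 39/63 = 0.6190

0.6190


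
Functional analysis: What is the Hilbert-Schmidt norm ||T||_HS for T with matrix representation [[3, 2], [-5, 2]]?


The Hilbert-Schmidt norm is sqrt(sum of squares of all entries).
Sum of squares = 3^2 + 2^2 + (-5)^2 + 2^2
= 9 + 4 + 25 + 4 = 42
||T||_HS = sqrt(42) = 6.4807

6.4807


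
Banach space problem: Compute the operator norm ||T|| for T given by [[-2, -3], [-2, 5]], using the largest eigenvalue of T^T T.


A^T A = [[8, -4], [-4, 34]]
trace(A^T A) = 42, det(A^T A) = 256
discriminant = 42^2 - 4*256 = 740
Largest eigenvalue of A^T A = (trace + sqrt(disc))/2 = 34.6015
||T|| = sqrt(34.6015) = 5.8823

5.8823


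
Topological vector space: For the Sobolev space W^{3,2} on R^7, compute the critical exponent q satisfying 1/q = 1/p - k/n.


Using the Sobolev embedding formula: 1/q = 1/p - k/n
1/q = 1/2 - 3/7 = 1/14
q = 1/(1/14) = 14

14.0000


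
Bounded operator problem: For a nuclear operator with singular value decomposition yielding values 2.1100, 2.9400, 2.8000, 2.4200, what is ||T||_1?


The nuclear norm is the sum of all singular values.
||T||_1 = 2.1100 + 2.9400 + 2.8000 + 2.4200
= 10.2700

10.2700


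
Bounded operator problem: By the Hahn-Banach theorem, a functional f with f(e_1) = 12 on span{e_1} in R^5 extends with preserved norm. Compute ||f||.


The norm of f is given by ||f|| = sup_{||x||=1} |f(x)|.
On span{e_1}, ||e_1|| = 1, so ||f|| = |f(e_1)| / ||e_1||
= |12| / 1 = 12.0000

12.0000


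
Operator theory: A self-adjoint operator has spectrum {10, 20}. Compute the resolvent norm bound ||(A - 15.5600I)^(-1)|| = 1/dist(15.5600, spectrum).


dist(15.5600, {10, 20}) = min(|15.5600 - 10|, |15.5600 - 20|)
= min(5.5600, 4.4400) = 4.4400
Resolvent bound = 1/4.4400 = 0.2252

0.2252


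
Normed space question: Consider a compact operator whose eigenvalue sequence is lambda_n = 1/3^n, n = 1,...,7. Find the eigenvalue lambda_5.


The eigenvalue formula gives lambda_5 = 1/3^5
= 1/243
= 0.0041

0.0041


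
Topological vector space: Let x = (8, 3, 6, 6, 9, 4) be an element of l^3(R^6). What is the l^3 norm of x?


The l^3 norm = (sum |x_i|^3)^(1/3)
Sum of 3th powers = 512 + 27 + 216 + 216 + 729 + 64 = 1764
||x||_3 = (1764)^(1/3) = 12.0828

12.0828


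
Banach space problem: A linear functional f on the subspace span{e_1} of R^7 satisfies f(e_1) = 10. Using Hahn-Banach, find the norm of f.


The norm of f is given by ||f|| = sup_{||x||=1} |f(x)|.
On span{e_1}, ||e_1|| = 1, so ||f|| = |f(e_1)| / ||e_1||
= |10| / 1 = 10.0000

10.0000


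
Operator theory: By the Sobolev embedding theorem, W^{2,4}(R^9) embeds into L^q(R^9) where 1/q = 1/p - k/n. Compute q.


Using the Sobolev embedding formula: 1/q = 1/p - k/n
1/q = 1/4 - 2/9 = 1/36
q = 1/(1/36) = 36

36.0000


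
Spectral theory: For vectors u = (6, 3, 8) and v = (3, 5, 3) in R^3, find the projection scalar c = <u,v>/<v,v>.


Computing <u,v> = 6*3 + 3*5 + 8*3 = 57
Computing <v,v> = 3^2 + 5^2 + 3^2 = 43
Projection coefficient = 57/43 = 1.3256

1.3256


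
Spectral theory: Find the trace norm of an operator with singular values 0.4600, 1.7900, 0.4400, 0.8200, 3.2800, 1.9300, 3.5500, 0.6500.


The nuclear norm is the sum of all singular values.
||T||_1 = 0.4600 + 1.7900 + 0.4400 + 0.8200 + 3.2800 + 1.9300 + 3.5500 + 0.6500
= 12.9200

12.9200


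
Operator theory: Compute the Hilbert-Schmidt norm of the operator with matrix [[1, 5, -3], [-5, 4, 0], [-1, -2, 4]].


The Hilbert-Schmidt norm is sqrt(sum of squares of all entries).
Sum of squares = 1^2 + 5^2 + (-3)^2 + (-5)^2 + 4^2 + 0^2 + (-1)^2 + (-2)^2 + 4^2
= 1 + 25 + 9 + 25 + 16 + 0 + 1 + 4 + 16 = 97
||T||_HS = sqrt(97) = 9.8489

9.8489


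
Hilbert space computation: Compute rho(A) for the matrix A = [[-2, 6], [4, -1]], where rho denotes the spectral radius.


For a 2x2 matrix, eigenvalues satisfy lambda^2 - (trace)*lambda + det = 0
trace = -2 + -1 = -3
det = -2*-1 - 6*4 = -22
discriminant = (-3)^2 - 4*(-22) = 97
spectral radius = max |eigenvalue| = 6.4244

6.4244


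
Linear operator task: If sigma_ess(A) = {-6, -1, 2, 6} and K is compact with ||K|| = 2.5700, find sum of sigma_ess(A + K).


By Weyl's theorem, the essential spectrum is invariant under compact perturbations.
sigma_ess(A + K) = sigma_ess(A) = {-6, -1, 2, 6}
Sum = -6 + -1 + 2 + 6 = 1

1


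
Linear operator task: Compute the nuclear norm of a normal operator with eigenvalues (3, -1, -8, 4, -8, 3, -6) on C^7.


For a normal operator, singular values equal |eigenvalues|.
Trace norm = sum |lambda_i| = 3 + 1 + 8 + 4 + 8 + 3 + 6
= 33

33


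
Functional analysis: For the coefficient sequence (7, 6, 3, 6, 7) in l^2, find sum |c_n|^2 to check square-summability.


sum |c_n|^2 = 7^2 + 6^2 + 3^2 + 6^2 + 7^2
= 49 + 36 + 9 + 36 + 49
= 179

179


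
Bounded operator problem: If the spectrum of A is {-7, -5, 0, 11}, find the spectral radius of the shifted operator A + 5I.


Spectrum of A + 5I = {-2, 0, 5, 16}
Spectral radius = max |lambda| over the shifted spectrum
= max(2, 0, 5, 16) = 16

16


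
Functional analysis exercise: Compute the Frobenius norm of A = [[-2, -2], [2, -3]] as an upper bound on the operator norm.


||A||_F^2 = sum a_ij^2
= (-2)^2 + (-2)^2 + 2^2 + (-3)^2
= 4 + 4 + 4 + 9 = 21
||A||_F = sqrt(21) = 4.5826

4.5826


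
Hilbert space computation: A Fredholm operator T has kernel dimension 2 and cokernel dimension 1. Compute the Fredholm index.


The Fredholm index is defined as ind(T) = dim(ker T) - dim(coker T)
= 2 - 1
= 1

1


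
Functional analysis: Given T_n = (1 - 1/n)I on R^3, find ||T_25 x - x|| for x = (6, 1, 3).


T_25 x - x = (1 - 1/25)x - x = -x/25
||x|| = sqrt(46) = 6.7823
||T_25 x - x|| = ||x||/25 = 6.7823/25 = 0.2713

0.2713


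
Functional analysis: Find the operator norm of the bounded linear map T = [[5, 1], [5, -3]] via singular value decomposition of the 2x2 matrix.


A^T A = [[50, -10], [-10, 10]]
trace(A^T A) = 60, det(A^T A) = 400
discriminant = 60^2 - 4*400 = 2000
Largest eigenvalue of A^T A = (trace + sqrt(disc))/2 = 52.3607
||T|| = sqrt(52.3607) = 7.2361

7.2361


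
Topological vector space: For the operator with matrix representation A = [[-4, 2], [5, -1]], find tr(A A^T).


trace(A * A^T) = sum of squares of all entries
= (-4)^2 + 2^2 + 5^2 + (-1)^2
= 16 + 4 + 25 + 1
= 46

46


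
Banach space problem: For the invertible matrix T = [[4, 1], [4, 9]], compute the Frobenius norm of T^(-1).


det(T) = 4*9 - 1*4 = 32
T^(-1) = (1/32) * [[9, -1], [-4, 4]] = [[0.2812, -0.0312], [-0.1250, 0.1250]]
||T^(-1)||_F^2 = 0.2812^2 + (-0.0312)^2 + (-0.1250)^2 + 0.1250^2 = 0.1113
||T^(-1)||_F = sqrt(0.1113) = 0.3337

0.3337


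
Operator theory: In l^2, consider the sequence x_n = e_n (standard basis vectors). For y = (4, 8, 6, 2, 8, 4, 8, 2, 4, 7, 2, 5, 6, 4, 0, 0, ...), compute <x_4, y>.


x_4 = e_4 is the standard basis vector with 1 in position 4.
<x_4, y> = y_4 = 2
As n -> infinity, <x_n, y> -> 0, confirming weak convergence of (x_n) to 0.

2


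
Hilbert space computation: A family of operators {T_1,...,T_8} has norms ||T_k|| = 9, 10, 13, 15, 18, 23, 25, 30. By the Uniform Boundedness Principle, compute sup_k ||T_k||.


By the Uniform Boundedness Principle, the supremum of norms is finite.
sup_k ||T_k|| = max(9, 10, 13, 15, 18, 23, 25, 30) = 30

30


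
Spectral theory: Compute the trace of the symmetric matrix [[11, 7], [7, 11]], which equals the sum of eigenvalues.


For a self-adjoint (symmetric) matrix, the eigenvalues are real.
The sum of eigenvalues equals the trace of the matrix.
trace = 11 + 11 = 22

22


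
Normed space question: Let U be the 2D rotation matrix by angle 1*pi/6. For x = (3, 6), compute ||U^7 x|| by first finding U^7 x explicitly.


U is a rotation by theta = 1*pi/6
U^7 = rotation by 7*theta = 7*pi/6
cos(7*pi/6) = -0.8660, sin(7*pi/6) = -0.5000
U^7 x = (-0.8660 * 3 - -0.5000 * 6, -0.5000 * 3 + -0.8660 * 6)
= (0.4019, -6.6962)
||U^7 x|| = sqrt(0.4019^2 + (-6.6962)^2) = sqrt(45.0000) = 6.7082

6.7082


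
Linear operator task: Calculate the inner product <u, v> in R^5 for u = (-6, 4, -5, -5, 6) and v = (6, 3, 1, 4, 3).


Computing the standard inner product <u, v> = sum u_i * v_i
= -6*6 + 4*3 + -5*1 + -5*4 + 6*3
= -36 + 12 + -5 + -20 + 18
= -31

-31


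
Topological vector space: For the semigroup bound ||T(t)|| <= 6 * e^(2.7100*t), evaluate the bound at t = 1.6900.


||T(1.6900)|| <= 6 * exp(2.7100 * 1.6900)
= 6 * exp(4.5799)
= 6 * 97.5046
= 585.0279

585.0279


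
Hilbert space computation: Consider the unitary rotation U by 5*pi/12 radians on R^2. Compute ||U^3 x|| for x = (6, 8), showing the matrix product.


U is a rotation by theta = 5*pi/12
U^3 = rotation by 3*theta = 15*pi/12
cos(15*pi/12) = -0.7071, sin(15*pi/12) = -0.7071
U^3 x = (-0.7071 * 6 - -0.7071 * 8, -0.7071 * 6 + -0.7071 * 8)
= (1.4142, -9.8995)
||U^3 x|| = sqrt(1.4142^2 + (-9.8995)^2) = sqrt(100.0000) = 10.0000

10.0000


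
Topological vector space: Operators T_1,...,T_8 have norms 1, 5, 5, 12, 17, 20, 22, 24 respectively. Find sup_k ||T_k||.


By the Uniform Boundedness Principle, the supremum of norms is finite.
sup_k ||T_k|| = max(1, 5, 5, 12, 17, 20, 22, 24) = 24

24


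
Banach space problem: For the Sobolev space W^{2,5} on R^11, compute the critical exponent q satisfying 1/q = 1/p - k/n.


Using the Sobolev embedding formula: 1/q = 1/p - k/n
1/q = 1/5 - 2/11 = 1/55
q = 1/(1/55) = 55

55.0000


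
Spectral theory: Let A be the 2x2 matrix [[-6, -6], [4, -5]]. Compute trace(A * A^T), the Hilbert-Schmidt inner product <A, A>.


trace(A * A^T) = sum of squares of all entries
= (-6)^2 + (-6)^2 + 4^2 + (-5)^2
= 36 + 36 + 16 + 25
= 113

113


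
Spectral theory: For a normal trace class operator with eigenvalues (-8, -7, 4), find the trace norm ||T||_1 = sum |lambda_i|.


For a normal operator, singular values equal |eigenvalues|.
Trace norm = sum |lambda_i| = 8 + 7 + 4
= 19

19


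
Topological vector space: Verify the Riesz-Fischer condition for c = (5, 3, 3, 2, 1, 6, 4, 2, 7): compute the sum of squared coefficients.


sum |c_n|^2 = 5^2 + 3^2 + 3^2 + 2^2 + 1^2 + 6^2 + 4^2 + 2^2 + 7^2
= 25 + 9 + 9 + 4 + 1 + 36 + 16 + 4 + 49
= 153

153


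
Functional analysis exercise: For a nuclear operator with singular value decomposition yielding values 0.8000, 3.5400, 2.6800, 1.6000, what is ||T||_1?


The nuclear norm is the sum of all singular values.
||T||_1 = 0.8000 + 3.5400 + 2.6800 + 1.6000
= 8.6200

8.6200


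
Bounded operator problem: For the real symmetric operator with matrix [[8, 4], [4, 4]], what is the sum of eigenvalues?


For a self-adjoint (symmetric) matrix, the eigenvalues are real.
The sum of eigenvalues equals the trace of the matrix.
trace = 8 + 4 = 12

12


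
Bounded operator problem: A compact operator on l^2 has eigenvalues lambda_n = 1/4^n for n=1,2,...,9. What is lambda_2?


The eigenvalue formula gives lambda_2 = 1/4^2
= 1/16
= 0.0625

0.0625


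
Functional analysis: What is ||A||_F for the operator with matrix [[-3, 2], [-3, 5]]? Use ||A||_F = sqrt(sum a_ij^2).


||A||_F^2 = sum a_ij^2
= (-3)^2 + 2^2 + (-3)^2 + 5^2
= 9 + 4 + 9 + 25 = 47
||A||_F = sqrt(47) = 6.8557

6.8557


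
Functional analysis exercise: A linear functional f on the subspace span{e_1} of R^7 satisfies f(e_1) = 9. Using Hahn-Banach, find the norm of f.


The norm of f is given by ||f|| = sup_{||x||=1} |f(x)|.
On span{e_1}, ||e_1|| = 1, so ||f|| = |f(e_1)| / ||e_1||
= |9| / 1 = 9.0000

9.0000


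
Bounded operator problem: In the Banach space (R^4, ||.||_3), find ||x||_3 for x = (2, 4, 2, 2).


The l^3 norm = (sum |x_i|^3)^(1/3)
Sum of 3th powers = 8 + 64 + 8 + 8 = 88
||x||_3 = (88)^(1/3) = 4.4480

4.4480


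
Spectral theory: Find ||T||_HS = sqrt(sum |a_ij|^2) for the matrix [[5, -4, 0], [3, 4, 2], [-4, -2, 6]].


The Hilbert-Schmidt norm is sqrt(sum of squares of all entries).
Sum of squares = 5^2 + (-4)^2 + 0^2 + 3^2 + 4^2 + 2^2 + (-4)^2 + (-2)^2 + 6^2
= 25 + 16 + 0 + 9 + 16 + 4 + 16 + 4 + 36 = 126
||T||_HS = sqrt(126) = 11.2250

11.2250


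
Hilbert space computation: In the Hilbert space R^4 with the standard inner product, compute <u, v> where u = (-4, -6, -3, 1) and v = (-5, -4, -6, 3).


Computing the standard inner product <u, v> = sum u_i * v_i
= -4*-5 + -6*-4 + -3*-6 + 1*3
= 20 + 24 + 18 + 3
= 65

65


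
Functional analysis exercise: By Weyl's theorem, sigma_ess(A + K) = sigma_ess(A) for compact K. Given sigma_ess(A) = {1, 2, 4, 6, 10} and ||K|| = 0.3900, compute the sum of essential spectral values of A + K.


By Weyl's theorem, the essential spectrum is invariant under compact perturbations.
sigma_ess(A + K) = sigma_ess(A) = {1, 2, 4, 6, 10}
Sum = 1 + 2 + 4 + 6 + 10 = 23

23


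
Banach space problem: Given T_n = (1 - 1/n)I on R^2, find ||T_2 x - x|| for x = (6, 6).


T_2 x - x = (1 - 1/2)x - x = -x/2
||x|| = sqrt(72) = 8.4853
||T_2 x - x|| = ||x||/2 = 8.4853/2 = 4.2426

4.2426


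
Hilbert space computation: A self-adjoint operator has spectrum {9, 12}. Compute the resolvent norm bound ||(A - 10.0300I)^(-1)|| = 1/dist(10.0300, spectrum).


dist(10.0300, {9, 12}) = min(|10.0300 - 9|, |10.0300 - 12|)
= min(1.0300, 1.9700) = 1.0300
Resolvent bound = 1/1.0300 = 0.9709

0.9709


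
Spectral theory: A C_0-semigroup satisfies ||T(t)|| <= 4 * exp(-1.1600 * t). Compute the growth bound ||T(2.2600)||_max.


||T(2.2600)|| <= 4 * exp(-1.1600 * 2.2600)
= 4 * exp(-2.6216)
= 4 * 0.0727
= 0.2907

0.2907


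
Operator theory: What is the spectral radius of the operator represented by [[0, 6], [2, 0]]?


For a 2x2 matrix, eigenvalues satisfy lambda^2 - (trace)*lambda + det = 0
trace = 0 + 0 = 0
det = 0*0 - 6*2 = -12
discriminant = 0^2 - 4*(-12) = 48
spectral radius = max |eigenvalue| = 3.4641

3.4641


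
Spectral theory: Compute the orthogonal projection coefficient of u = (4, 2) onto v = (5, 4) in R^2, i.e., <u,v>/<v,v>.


Computing <u,v> = 4*5 + 2*4 = 28
Computing <v,v> = 5^2 + 4^2 = 41
Projection coefficient = 28/41 = 0.6829

0.6829


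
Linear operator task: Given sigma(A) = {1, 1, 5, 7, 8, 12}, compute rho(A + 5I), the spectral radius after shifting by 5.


Spectrum of A + 5I = {6, 6, 10, 12, 13, 17}
Spectral radius = max |lambda| over the shifted spectrum
= max(6, 6, 10, 12, 13, 17) = 17

17


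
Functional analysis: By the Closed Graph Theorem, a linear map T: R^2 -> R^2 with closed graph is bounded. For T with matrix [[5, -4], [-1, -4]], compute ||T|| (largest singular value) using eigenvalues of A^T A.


A^T A = [[26, -16], [-16, 32]]
trace(A^T A) = 58, det(A^T A) = 576
discriminant = 58^2 - 4*576 = 1060
Largest eigenvalue of A^T A = (trace + sqrt(disc))/2 = 45.2788
||T|| = sqrt(45.2788) = 6.7290

6.7290


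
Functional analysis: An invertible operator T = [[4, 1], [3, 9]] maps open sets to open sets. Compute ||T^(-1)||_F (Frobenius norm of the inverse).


det(T) = 4*9 - 1*3 = 33
T^(-1) = (1/33) * [[9, -1], [-3, 4]] = [[0.2727, -0.0303], [-0.0909, 0.1212]]
||T^(-1)||_F^2 = 0.2727^2 + (-0.0303)^2 + (-0.0909)^2 + 0.1212^2 = 0.0983
||T^(-1)||_F = sqrt(0.0983) = 0.3135

0.3135


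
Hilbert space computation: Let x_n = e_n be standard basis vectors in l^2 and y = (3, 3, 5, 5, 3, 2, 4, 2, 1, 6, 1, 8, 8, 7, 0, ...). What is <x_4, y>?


x_4 = e_4 is the standard basis vector with 1 in position 4.
<x_4, y> = y_4 = 5
As n -> infinity, <x_n, y> -> 0, confirming weak convergence of (x_n) to 0.

5
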